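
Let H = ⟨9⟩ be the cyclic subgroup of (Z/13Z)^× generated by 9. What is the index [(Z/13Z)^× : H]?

4

The order of 9 must divide φ(13) = 13 − 1 = 12 = 2^2 · 3.
Divisors of 12: 1, 2, 3, 4, 6, 12.
Check 9^d mod 13 for each divisor in increasing order:
9^1 ≡ 9 (mod 13)
9^2 ≡ 3 (mod 13)
9^3 ≡ 1 (mod 13) ✓
So ord_13(9) = 3, hence |⟨9⟩| = 3.
[(Z/13Z)^× : ⟨9⟩] = 12/3 = 4.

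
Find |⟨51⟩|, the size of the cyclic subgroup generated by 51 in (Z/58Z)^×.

14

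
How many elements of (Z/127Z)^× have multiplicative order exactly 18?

6

φ(127) = 127 − 1 = 126 = 2 · 3^2 · 7.
Since (Z/127Z)^× is cyclic of order 126, the number of elements of order d is φ(d) when d | 126 and 0 otherwise.
18 = 2 · 3^2 divides 126, and φ(18) = 6.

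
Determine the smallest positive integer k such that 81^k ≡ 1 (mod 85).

The order of 81 must divide φ(85) = φ(5·17) = (5−1)·(17−1) = 4·16 = 64 = 2^6.
Divisors of 64: 1, 2, 4, 8, 16, 32, 64.
Evaluate successive powers at the divisors of 64:
81^1 ≡ 81
81^2 ≡ 16
81^4 ≡ 1
Hence ord(81) = 4.

4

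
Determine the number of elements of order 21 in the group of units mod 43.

12

φ(43) = 43 − 1 = 42 = 2 · 3 · 7.
Since (Z/43Z)^× is cyclic of order 42, the number of elements of order d is φ(d) when d | 42 and 0 otherwise.
21 = 3 · 7 divides 42, and φ(21) = 12.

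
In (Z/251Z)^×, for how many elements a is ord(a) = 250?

100

φ(251) = 251 − 1 = 250 = 2 · 5^3.
(Z/251Z)^× is cyclic (|G| = 250); a cyclic group of order m has exactly φ(d) elements of each order d | m, and none otherwise.
250 = 2 · 5^3 divides 250, and φ(250) = 100.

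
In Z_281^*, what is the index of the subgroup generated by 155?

8

By Lagrange's theorem, ord_281(155) divides φ(281) = 281 − 1 = 280 = 2^3 · 5 · 7.
Divisors of 280: 1, 2, 4, 5, 7, 8, 10, 14, 20, 28, 35, 40, 56, 70, 140, 280.
Evaluate successive powers at the divisors of 280:
155^1 ≡ 155 (mod 281)
155^2 ≡ 140 (mod 281)
155^4 ≡ 211 (mod 281)
155^5 ≡ 109 (mod 281)
155^7 ≡ 86 (mod 281)
155^8 ≡ 123 (mod 281)
155^10 ≡ 79 (mod 281)
155^14 ≡ 90 (mod 281)
155^20 ≡ 59 (mod 281)
155^28 ≡ 232 (mod 281)
155^35 ≡ 1 (mod 281) ✓
So ord_281(155) = 35, hence |⟨155⟩| = 35.
[(Z/281Z)^× : ⟨155⟩] = 280/35 = 8.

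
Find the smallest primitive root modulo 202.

3

φ(202) = φ(2)·φ(101) = 1·100 = 100 = 2^2 · 5^2.
g is a primitive root iff g^(100/q) ≢ 1 (mod 202) for each prime q ∈ {2, 5}.
g = 2: gcd(2, 202) = 2 > 1, not a unit — skip.
g = 3: 3^50 ≡ 201; 3^20 ≡ 185 — none is 1, so 3 is a primitive root.
The smallest primitive root modulo 202 is 3.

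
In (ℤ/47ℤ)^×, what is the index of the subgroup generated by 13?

1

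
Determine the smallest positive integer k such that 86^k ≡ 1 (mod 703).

18

Since 86 ∈ (Z/703Z)^×, its order divides φ(703) = φ(19·37) = (19−1)·(37−1) = 18·36 = 648 = 2^3 · 3^4.
Divisors of 648: 1, 2, 3, 4, 6, 8, 9, 12, 18, 24, 27, 36, 54, 72, 81, 108, 162, 216, 324, 648.
Test each divisor d:
86^1 ≡ 86 (mod 703)
86^2 ≡ 366 (mod 703)
86^3 ≡ 544 (mod 703)
86^4 ≡ 386 (mod 703)
86^6 ≡ 676 (mod 703)
86^8 ≡ 663 (mod 703)
86^9 ≡ 75 (mod 703)
86^12 ≡ 26 (mod 703)
86^18 ≡ 1 (mod 703) ✓
Hence ord(86) = 18.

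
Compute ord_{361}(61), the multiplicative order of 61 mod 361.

171

By Lagrange's theorem, ord_361(61) divides φ(361) = φ(19^2) = 19·(19−1) = 342 = 2 · 3^2 · 19.
Divisors of 342: 1, 2, 3, 6, 9, 18, 19, 38, 57, 114, 171, 342.
Check 61^d mod 361 for each divisor in increasing order:
61^1 ≡ 61 (mod 361)
61^2 ≡ 111 (mod 361)
61^3 ≡ 273 (mod 361)
61^6 ≡ 163 (mod 361)
61^9 ≡ 96 (mod 361)
61^18 ≡ 191 (mod 361)
61^19 ≡ 99 (mod 361)
61^38 ≡ 54 (mod 361)
61^57 ≡ 292 (mod 361)
61^114 ≡ 68 (mod 361)
61^171 ≡ 1 (mod 361) ✓
Therefore the multiplicative order of 61 modulo 361 is 171.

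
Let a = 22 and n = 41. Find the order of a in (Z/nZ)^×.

ord(22) | φ(41) = 41 − 1 = 40 = 2^3 · 5.
Divisors of 40: 1, 2, 4, 5, 8, 10, 20, 40.
Compute 22^d (mod 41) for the divisors d until we hit 1:
22^1 ≡ 22
22^2 ≡ 33
22^4 ≡ 23
22^5 ≡ 14
22^8 ≡ 37
22^10 ≡ 32
22^20 ≡ 40
22^40 ≡ 1
The smallest such exponent is 40, so the order of 22 is 40.

40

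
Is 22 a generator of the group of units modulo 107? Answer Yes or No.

Yes

φ(107) = 107 − 1 = 106 = 2 · 53.
22 is a primitive root mod 107 iff 22^(φ(107)/q) ≢ 1 for every prime q | φ(107), i.e. q ∈ {2, 53}.
22^53 ≡ 106 (mod 107)  [q = 2: ≢ 1 ✓]
22^2 ≡ 56 (mod 107)  [q = 53: ≢ 1 ✓]
All checks pass, so 22 has order 106 and is a primitive root modulo 107.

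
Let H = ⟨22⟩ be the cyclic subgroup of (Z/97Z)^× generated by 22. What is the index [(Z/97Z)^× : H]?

Since 22 ∈ (Z/97Z)^×, its order divides φ(97) = 97 − 1 = 96 = 2^5 · 3.
Divisors of 96: 1, 2, 3, 4, 6, 8, 12, 16, 24, 32, 48, 96.
Evaluate successive powers at the divisors of 96:
22^1 ≡ 22 (mod 97)
22^2 ≡ 96 (mod 97)
22^3 ≡ 75 (mod 97)
22^4 ≡ 1 (mod 97) ✓
So ord_97(22) = 4, hence |⟨22⟩| = 4.
Index = |(Z/97Z)^×| / |⟨22⟩| = 96 / 4 = 24.

24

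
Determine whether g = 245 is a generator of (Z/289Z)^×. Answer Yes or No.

φ(289) = φ(17^2) = 17·(17−1) = 272 = 2^4 · 17.
An element g generates (Z/289Z)^× iff g^(272/q) ≢ 1 (mod 289) for each prime q ∈ {2, 17}.
245^136 ≡ 288 (mod 289)  [q = 2: ≢ 1 ✓]
245^16 ≡ 18 (mod 289)  [q = 17: ≢ 1 ✓]
Every test exponent gives a nontrivial residue, hence 245 generates the full group.

Yes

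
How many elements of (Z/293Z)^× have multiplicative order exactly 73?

72

φ(293) = 293 − 1 = 292 = 2^2 · 73.
In a cyclic group of order 292, there are φ(d) elements of order d for each divisor d of 292, and zero for non-divisors.
73 | 292, and φ(73) = 73 − 1 = 72.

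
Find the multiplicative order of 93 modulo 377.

84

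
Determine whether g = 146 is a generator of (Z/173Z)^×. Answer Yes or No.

Yes

φ(173) = 173 − 1 = 172 = 2^2 · 43.
An element g generates (Z/173Z)^× iff g^(172/q) ≢ 1 (mod 173) for each prime q ∈ {2, 43}.
146^86 ≡ 172 (mod 173)  [q = 2: ≢ 1 ✓]
146^4 ≡ 158 (mod 173)  [q = 43: ≢ 1 ✓]
None equal 1, so ord_173(146) = 172: 146 is a primitive root.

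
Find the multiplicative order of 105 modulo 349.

348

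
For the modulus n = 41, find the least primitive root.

6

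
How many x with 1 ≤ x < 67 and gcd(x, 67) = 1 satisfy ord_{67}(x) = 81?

0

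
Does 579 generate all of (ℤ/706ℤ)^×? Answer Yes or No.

No

φ(706) = φ(2)·φ(353) = 1·352 = 352 = 2^5 · 11.
579 is a primitive root mod 706 iff 579^(φ(706)/q) ≢ 1 for every prime q | φ(706), i.e. q ∈ {2, 11}.
579^176 ≡ 1 (mod 706)  [q = 2: ≡ 1 ✗]
579^32 ≡ 609 (mod 706)  [q = 11: ≢ 1 ✓]
The check at q = 2 fails, so 579 generates a proper subgroup.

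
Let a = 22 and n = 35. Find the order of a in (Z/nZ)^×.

4

By Lagrange's theorem, ord_35(22) divides φ(35) = φ(5·7) = (5−1)·(7−1) = 4·6 = 24 = 2^3 · 3.
Divisors of 24: 1, 2, 3, 4, 6, 8, 12, 24.
Evaluate successive powers at the divisors of 24:
22^1 ≡ 22
22^2 ≡ 29
22^3 ≡ 8
22^4 ≡ 1
So ord_35(22) = 4.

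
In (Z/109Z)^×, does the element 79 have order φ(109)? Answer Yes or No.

Yes

φ(109) = 109 − 1 = 108 = 2^2 · 3^3.
79 is a primitive root mod 109 iff 79^(φ(109)/q) ≢ 1 for every prime q | φ(109), i.e. q ∈ {2, 3}.
79^54 ≡ 108 (mod 109)  [q = 2: ≢ 1 ✓]
79^36 ≡ 45 (mod 109)  [q = 3: ≢ 1 ✓]
None equal 1, so ord_109(79) = 108: 79 is a primitive root.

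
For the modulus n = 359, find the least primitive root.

7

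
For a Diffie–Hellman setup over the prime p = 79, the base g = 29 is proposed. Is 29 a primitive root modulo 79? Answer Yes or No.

Yes

φ(79) = 79 − 1 = 78 = 2 · 3 · 13.
It suffices to check that the order of 29 is not a proper divisor of 78: compute 29^(78/q) for q ∈ {2, 3, 13}.
29^39 ≡ 78 (mod 79)  [q = 2: ≢ 1 ✓]
29^26 ≡ 55 (mod 79)  [q = 3: ≢ 1 ✓]
29^6 ≡ 10 (mod 79)  [q = 13: ≢ 1 ✓]
All checks pass, so 29 has order 78 and is a primitive root modulo 79.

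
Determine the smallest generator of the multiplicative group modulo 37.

2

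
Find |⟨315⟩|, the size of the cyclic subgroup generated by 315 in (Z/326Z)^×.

By Lagrange's theorem, ord_326(315) divides φ(326) = φ(2)·φ(163) = 1·162 = 162 = 2 · 3^4.
Divisors of 162: 1, 2, 3, 6, 9, 18, 27, 54, 81, 162.
Evaluate successive powers at the divisors of 162:
315^1 ≡ 315 (mod 326)
315^2 ≡ 121 (mod 326)
315^3 ≡ 299 (mod 326)
315^6 ≡ 77 (mod 326)
315^9 ≡ 203 (mod 326)
315^18 ≡ 133 (mod 326)
315^27 ≡ 267 (mod 326)
315^54 ≡ 221 (mod 326)
315^81 ≡ 1 (mod 326) ✓
Therefore the multiplicative order of 315 modulo 326 is 81.

81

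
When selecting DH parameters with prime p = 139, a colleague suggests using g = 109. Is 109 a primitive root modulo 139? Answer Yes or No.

Yes

φ(139) = 139 − 1 = 138 = 2 · 3 · 23.
An element g generates (Z/139Z)^× iff g^(138/q) ≢ 1 (mod 139) for each prime q ∈ {2, 3, 23}.
109^69 ≡ 138 (mod 139)  [q = 2: ≢ 1 ✓]
109^46 ≡ 42 (mod 139)  [q = 3: ≢ 1 ✓]
109^6 ≡ 44 (mod 139)  [q = 23: ≢ 1 ✓]
Every test exponent gives a nontrivial residue, hence 109 generates the full group.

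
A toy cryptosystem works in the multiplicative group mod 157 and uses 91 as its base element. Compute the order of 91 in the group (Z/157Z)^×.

156

The order of 91 must divide φ(157) = 157 − 1 = 156 = 2^2 · 3 · 13.
Divisors of 156: 1, 2, 3, 4, 6, 12, 13, 26, 39, 52, 78, 156.
Test each divisor d:
91^1 ≡ 91 (mod 157)
91^2 ≡ 117 (mod 157)
91^3 ≡ 128 (mod 157)
91^4 ≡ 30 (mod 157)
91^6 ≡ 56 (mod 157)
91^12 ≡ 153 (mod 157)
91^13 ≡ 107 (mod 157)
91^26 ≡ 145 (mod 157)
91^39 ≡ 129 (mod 157)
91^52 ≡ 144 (mod 157)
91^78 ≡ 156 (mod 157)
91^156 ≡ 1 (mod 157) ✓
Hence ord(91) = 156.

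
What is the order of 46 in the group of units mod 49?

The order of 46 must divide φ(49) = φ(7^2) = 7·(7−1) = 42 = 2 · 3 · 7.
Divisors of 42: 1, 2, 3, 6, 7, 14, 21, 42.
Evaluate successive powers at the divisors of 42:
46^1 ≡ 46
46^2 ≡ 9
46^3 ≡ 22
46^6 ≡ 43
46^7 ≡ 18
46^14 ≡ 30
46^21 ≡ 1
The smallest such exponent is 21, so the order of 46 is 21.

21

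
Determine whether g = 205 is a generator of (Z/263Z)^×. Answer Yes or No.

φ(263) = 263 − 1 = 262 = 2 · 131.
An element g generates (Z/263Z)^× iff g^(262/q) ≢ 1 (mod 263) for each prime q ∈ {2, 131}.
205^131 ≡ 1 (mod 263)  [q = 2: ≡ 1 ✗]
205^2 ≡ 208 (mod 263)  [q = 131: ≢ 1 ✓]
The check at q = 2 fails, so 205 generates a proper subgroup.

No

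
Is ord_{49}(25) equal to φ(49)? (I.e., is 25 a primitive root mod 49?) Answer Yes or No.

φ(49) = φ(7^2) = 7·(7−1) = 42 = 2 · 3 · 7.
It suffices to check that the order of 25 is not a proper divisor of 42: compute 25^(42/q) for q ∈ {2, 3, 7}.
25^21 ≡ 1 (mod 49)  [q = 2: ≡ 1 ✗]
25^14 ≡ 30 (mod 49)  [q = 3: ≢ 1 ✓]
25^6 ≡ 36 (mod 49)  [q = 7: ≢ 1 ✓]
25^21 ≡ 1 shows ord(25) | 21, strictly less than φ(49); not a primitive root.

No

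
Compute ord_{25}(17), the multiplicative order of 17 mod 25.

20

By Lagrange's theorem, ord_25(17) divides φ(25) = φ(5^2) = 5·(5−1) = 20 = 2^2 · 5.
Divisors of 20: 1, 2, 4, 5, 10, 20.
Compute 17^d (mod 25) for the divisors d until we hit 1:
17^1 ≡ 17 (mod 25)
17^2 ≡ 14 (mod 25)
17^4 ≡ 21 (mod 25)
17^5 ≡ 7 (mod 25)
17^10 ≡ 24 (mod 25)
17^20 ≡ 1 (mod 25) ✓
So ord_25(17) = 20.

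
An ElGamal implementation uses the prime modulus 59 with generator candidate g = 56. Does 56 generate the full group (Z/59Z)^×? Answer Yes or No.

φ(59) = 59 − 1 = 58 = 2 · 29.
An element g generates (Z/59Z)^× iff g^(58/q) ≢ 1 (mod 59) for each prime q ∈ {2, 29}.
56^29 ≡ 58 (mod 59)  [q = 2: ≢ 1 ✓]
56^2 ≡ 9 (mod 59)  [q = 29: ≢ 1 ✓]
None equal 1, so ord_59(56) = 58: 56 is a primitive root.

Yes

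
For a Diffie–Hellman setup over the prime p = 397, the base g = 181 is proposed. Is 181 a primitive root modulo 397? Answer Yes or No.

No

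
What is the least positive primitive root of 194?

φ(194) = φ(2)·φ(97) = 1·96 = 96 = 2^5 · 3.
Test candidates g = 2, 3, … against the prime factors q ∈ {2, 3} of φ(194): g is a generator iff g^(96/q) ≢ 1 for every such q.
g = 2: gcd(2, 194) = 2 > 1, not a unit — skip.
g = 3: 3^48 ≡ 1 — hits 1, so not a primitive root.
g = 4: gcd(4, 194) = 2 > 1, not a unit — skip.
g = 5: 5^48 ≡ 193; 5^32 ≡ 35 — none is 1, so 5 is a primitive root.
So 5 is the smallest generator of (Z/194Z)^×.

5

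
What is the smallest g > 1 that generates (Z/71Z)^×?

φ(71) = 71 − 1 = 70 = 2 · 5 · 7.
g is a primitive root iff g^(70/q) ≢ 1 (mod 71) for each prime q ∈ {2, 5, 7}.
g = 2: 2^35 ≡ 1 — hits 1, so not a primitive root.
g = 3: 3^35 ≡ 1 — hits 1, so not a primitive root.
g = 4: 4^35 ≡ 1 — hits 1, so not a primitive root.
g = 5: 5^35 ≡ 1 — hits 1, so not a primitive root.
g = 6: 6^35 ≡ 1 — hits 1, so not a primitive root.
g = 7: 7^35 ≡ 70; 7^14 ≡ 54; 7^10 ≡ 45 — none is 1, so 7 is a primitive root.
The smallest primitive root modulo 71 is 7.

7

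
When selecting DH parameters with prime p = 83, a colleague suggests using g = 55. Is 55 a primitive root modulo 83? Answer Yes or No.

Yes

φ(83) = 83 − 1 = 82 = 2 · 41.
An element g generates (Z/83Z)^× iff g^(82/q) ≢ 1 (mod 83) for each prime q ∈ {2, 41}.
55^41 ≡ 82 (mod 83)  [q = 2: ≢ 1 ✓]
55^2 ≡ 37 (mod 83)  [q = 41: ≢ 1 ✓]
Every test exponent gives a nontrivial residue, hence 55 generates the full group.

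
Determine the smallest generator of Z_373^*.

φ(373) = 373 − 1 = 372 = 2^2 · 3 · 31.
Test candidates g = 2, 3, … against the prime factors q ∈ {2, 3, 31} of φ(373): g is a generator iff g^(372/q) ≢ 1 for every such q.
g = 2: 2^186 ≡ 372; 2^124 ≡ 284; 2^12 ≡ 366 — none is 1, so 2 is a primitive root.
The smallest primitive root modulo 373 is 2.

2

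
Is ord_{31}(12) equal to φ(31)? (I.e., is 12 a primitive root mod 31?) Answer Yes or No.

Yes

φ(31) = 31 − 1 = 30 = 2 · 3 · 5.
An element g generates (Z/31Z)^× iff g^(30/q) ≢ 1 (mod 31) for each prime q ∈ {2, 3, 5}.
12^15 ≡ 30 (mod 31)  [q = 2: ≢ 1 ✓]
12^10 ≡ 25 (mod 31)  [q = 3: ≢ 1 ✓]
12^6 ≡ 2 (mod 31)  [q = 5: ≢ 1 ✓]
All checks pass, so 12 has order 30 and is a primitive root modulo 31.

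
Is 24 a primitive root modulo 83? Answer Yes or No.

φ(83) = 83 − 1 = 82 = 2 · 41.
An element g generates (Z/83Z)^× iff g^(82/q) ≢ 1 (mod 83) for each prime q ∈ {2, 41}.
24^41 ≡ 82 (mod 83)  [q = 2: ≢ 1 ✓]
24^2 ≡ 78 (mod 83)  [q = 41: ≢ 1 ✓]
Every test exponent gives a nontrivial residue, hence 24 generates the full group.

Yes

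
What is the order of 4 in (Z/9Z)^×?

By Lagrange's theorem, ord_9(4) divides φ(9) = φ(3^2) = 3·(3−1) = 6 = 2 · 3.
Divisors of 6: 1, 2, 3, 6.
Test each divisor d:
4^1 ≡ 4
4^2 ≡ 7
4^3 ≡ 1
The smallest such exponent is 3, so the order of 4 is 3.

3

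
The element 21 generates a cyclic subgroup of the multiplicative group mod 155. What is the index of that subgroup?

4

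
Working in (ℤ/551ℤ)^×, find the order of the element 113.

Since 113 ∈ (Z/551Z)^×, its order divides φ(551) = φ(19·29) = (19−1)·(29−1) = 18·28 = 504 = 2^3 · 3^2 · 7.
Divisors of 504: 1, 2, 3, 4, 6, 7, 8, 9, 12, 14, 18, 21, 24, 28, 36, 42, 56, 63, 72, 84, 126, 168, 252, 504.
Compute 113^d (mod 551) for the divisors d until we hit 1:
113^1 ≡ 113 (mod 551)
113^2 ≡ 96 (mod 551)
113^3 ≡ 379 (mod 551)
113^4 ≡ 400 (mod 551)
113^6 ≡ 381 (mod 551)
113^7 ≡ 75 (mod 551)
113^8 ≡ 210 (mod 551)
113^9 ≡ 37 (mod 551)
113^12 ≡ 248 (mod 551)
113^14 ≡ 115 (mod 551)
113^18 ≡ 267 (mod 551)
113^21 ≡ 360 (mod 551)
113^24 ≡ 343 (mod 551)
113^28 ≡ 1 (mod 551) ✓
Hence ord(113) = 28.

28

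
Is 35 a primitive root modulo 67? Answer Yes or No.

No

φ(67) = 67 − 1 = 66 = 2 · 3 · 11.
35 is a primitive root mod 67 iff 35^(φ(67)/q) ≢ 1 for every prime q | φ(67), i.e. q ∈ {2, 3, 11}.
35^33 ≡ 1 (mod 67)  [q = 2: ≡ 1 ✗]
35^22 ≡ 29 (mod 67)  [q = 3: ≢ 1 ✓]
35^6 ≡ 25 (mod 67)  [q = 11: ≢ 1 ✓]
35^33 ≡ 1 shows ord(35) | 33, strictly less than φ(67); not a primitive root.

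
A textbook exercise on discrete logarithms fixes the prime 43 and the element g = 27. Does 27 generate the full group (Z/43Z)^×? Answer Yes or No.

No

φ(43) = 43 − 1 = 42 = 2 · 3 · 7.
It suffices to check that the order of 27 is not a proper divisor of 42: compute 27^(42/q) for q ∈ {2, 3, 7}.
27^21 ≡ 42 (mod 43)  [q = 2: ≢ 1 ✓]
27^14 ≡ 1 (mod 43)  [q = 3: ≡ 1 ✗]
27^6 ≡ 35 (mod 43)  [q = 7: ≢ 1 ✓]
27^14 ≡ 1 shows ord(27) | 14, strictly less than φ(43); not a primitive root.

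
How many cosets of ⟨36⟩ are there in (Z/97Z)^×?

16

ord(36) | φ(97) = 97 − 1 = 96 = 2^5 · 3.
Divisors of 96: 1, 2, 3, 4, 6, 8, 12, 16, 24, 32, 48, 96.
Compute 36^d (mod 97) for the divisors d until we hit 1:
36^1 ≡ 36 (mod 97)
36^2 ≡ 35 (mod 97)
36^3 ≡ 96 (mod 97)
36^4 ≡ 61 (mod 97)
36^6 ≡ 1 (mod 97) ✓
Thus |⟨36⟩| = ord(36) = 6.
Index = |(Z/97Z)^×| / |⟨36⟩| = 96 / 6 = 16.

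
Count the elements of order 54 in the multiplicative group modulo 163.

18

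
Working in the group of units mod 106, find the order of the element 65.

52

By Lagrange's theorem, ord_106(65) divides φ(106) = φ(2)·φ(53) = 1·52 = 52 = 2^2 · 13.
Divisors of 52: 1, 2, 4, 13, 26, 52.
Evaluate successive powers at the divisors of 52:
65^1 ≡ 65 (mod 106)
65^2 ≡ 91 (mod 106)
65^4 ≡ 13 (mod 106)
65^13 ≡ 23 (mod 106)
65^26 ≡ 105 (mod 106)
65^52 ≡ 1 (mod 106) ✓
The smallest such exponent is 52, so the order of 65 is 52.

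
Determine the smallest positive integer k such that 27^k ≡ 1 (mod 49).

14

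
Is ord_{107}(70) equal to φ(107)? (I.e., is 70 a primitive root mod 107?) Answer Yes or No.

φ(107) = 107 − 1 = 106 = 2 · 53.
It suffices to check that the order of 70 is not a proper divisor of 106: compute 70^(106/q) for q ∈ {2, 53}.
70^53 ≡ 106 (mod 107)  [q = 2: ≢ 1 ✓]
70^2 ≡ 85 (mod 107)  [q = 53: ≢ 1 ✓]
Every test exponent gives a nontrivial residue, hence 70 generates the full group.

Yes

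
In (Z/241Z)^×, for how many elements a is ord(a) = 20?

8

φ(241) = 241 − 1 = 240 = 2^4 · 3 · 5.
In a cyclic group of order 240, there are φ(d) elements of order d for each divisor d of 240, and zero for non-divisors.
20 = 2^2 · 5 divides 240, and φ(20) = 8.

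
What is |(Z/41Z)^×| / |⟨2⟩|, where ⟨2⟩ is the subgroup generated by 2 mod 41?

2

By Lagrange's theorem, ord_41(2) divides φ(41) = 41 − 1 = 40 = 2^3 · 5.
Divisors of 40: 1, 2, 4, 5, 8, 10, 20, 40.
Test each divisor d:
2^1 ≡ 2 (mod 41)
2^2 ≡ 4 (mod 41)
2^4 ≡ 16 (mod 41)
2^5 ≡ 32 (mod 41)
2^8 ≡ 10 (mod 41)
2^10 ≡ 40 (mod 41)
2^20 ≡ 1 (mod 41) ✓
Thus |⟨2⟩| = ord(2) = 20.
Index = |(Z/41Z)^×| / |⟨2⟩| = 40 / 20 = 2.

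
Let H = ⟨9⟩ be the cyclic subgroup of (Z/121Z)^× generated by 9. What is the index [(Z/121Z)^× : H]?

22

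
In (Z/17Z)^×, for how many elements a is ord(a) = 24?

φ(17) = 17 − 1 = 16 = 2^4.
(Z/17Z)^× is cyclic (|G| = 16); a cyclic group of order m has exactly φ(d) elements of each order d | m, and none otherwise.
Since 24 ∤ 16, the count is 0.

0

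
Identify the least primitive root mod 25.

φ(25) = φ(5^2) = 5·(5−1) = 20 = 2^2 · 5.
Test candidates g = 2, 3, … against the prime factors q ∈ {2, 5} of φ(25): g is a generator iff g^(20/q) ≢ 1 for every such q.
g = 2: 2^10 ≡ 24; 2^4 ≡ 16 — none is 1, so 2 is a primitive root.
So 2 is the smallest generator of (Z/25Z)^×.

2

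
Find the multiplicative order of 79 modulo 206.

17

ord(79) | φ(206) = φ(2)·φ(103) = 1·102 = 102 = 2 · 3 · 17.
Divisors of 102: 1, 2, 3, 6, 17, 34, 51, 102.
Compute 79^d (mod 206) for the divisors d until we hit 1:
79^1 ≡ 79
79^2 ≡ 61
79^3 ≡ 81
79^6 ≡ 175
79^17 ≡ 1
Hence ord(79) = 17.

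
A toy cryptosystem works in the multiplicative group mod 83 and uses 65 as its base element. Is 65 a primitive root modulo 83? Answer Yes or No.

φ(83) = 83 − 1 = 82 = 2 · 41.
An element g generates (Z/83Z)^× iff g^(82/q) ≢ 1 (mod 83) for each prime q ∈ {2, 41}.
65^41 ≡ 1 (mod 83)  [q = 2: ≡ 1 ✗]
65^2 ≡ 75 (mod 83)  [q = 41: ≢ 1 ✓]
The check at q = 2 fails, so 65 generates a proper subgroup.

No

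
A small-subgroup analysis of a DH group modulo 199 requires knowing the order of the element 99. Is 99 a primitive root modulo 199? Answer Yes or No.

φ(199) = 199 − 1 = 198 = 2 · 3^2 · 11.
An element g generates (Z/199Z)^× iff g^(198/q) ≢ 1 (mod 199) for each prime q ∈ {2, 3, 11}.
99^99 ≡ 198 (mod 199)  [q = 2: ≢ 1 ✓]
99^66 ≡ 92 (mod 199)  [q = 3: ≢ 1 ✓]
99^18 ≡ 62 (mod 199)  [q = 11: ≢ 1 ✓]
None equal 1, so ord_199(99) = 198: 99 is a primitive root.

Yes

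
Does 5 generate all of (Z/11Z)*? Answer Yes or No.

No

φ(11) = 11 − 1 = 10 = 2 · 5.
An element g generates (Z/11Z)^× iff g^(10/q) ≢ 1 (mod 11) for each prime q ∈ {2, 5}.
5^5 ≡ 1 (mod 11)  [q = 2: ≡ 1 ✗]
5^2 ≡ 3 (mod 11)  [q = 5: ≢ 1 ✓]
Since 5^5 ≡ 1, the order of 5 divides 5 < 10, so 5 is not a primitive root.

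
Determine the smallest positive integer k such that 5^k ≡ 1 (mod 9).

6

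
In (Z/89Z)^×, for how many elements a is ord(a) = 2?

φ(89) = 89 − 1 = 88 = 2^3 · 11.
Since (Z/89Z)^× is cyclic of order 88, the number of elements of order d is φ(d) when d | 88 and 0 otherwise.
2 | 88, and φ(2) = 2 − 1 = 1.

1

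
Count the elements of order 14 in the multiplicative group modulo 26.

φ(26) = φ(2)·φ(13) = 1·12 = 12 = 2^2 · 3.
(Z/26Z)^× is cyclic (|G| = 12); a cyclic group of order m has exactly φ(d) elements of each order d | m, and none otherwise.
Here 12 is not a multiple of 14, so there are no elements of order 14.

0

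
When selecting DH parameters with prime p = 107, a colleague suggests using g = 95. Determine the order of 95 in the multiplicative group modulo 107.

Since 95 ∈ (Z/107Z)^×, its order divides φ(107) = 107 − 1 = 106 = 2 · 53.
Divisors of 106: 1, 2, 53, 106.
Evaluate successive powers at the divisors of 106:
95^1 ≡ 95 (mod 107)
95^2 ≡ 37 (mod 107)
95^53 ≡ 106 (mod 107)
95^106 ≡ 1 (mod 107) ✓
The smallest such exponent is 106, so the order of 95 is 106.

106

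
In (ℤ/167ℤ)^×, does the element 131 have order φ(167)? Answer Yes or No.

Yes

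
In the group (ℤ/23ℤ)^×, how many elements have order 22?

φ(23) = 23 − 1 = 22 = 2 · 11.
In a cyclic group of order 22, there are φ(d) elements of order d for each divisor d of 22, and zero for non-divisors.
22 = 2 · 11 divides 22, and φ(22) = 10.

10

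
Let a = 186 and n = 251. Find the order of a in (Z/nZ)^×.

250

By Lagrange's theorem, ord_251(186) divides φ(251) = 251 − 1 = 250 = 2 · 5^3.
Divisors of 250: 1, 2, 5, 10, 25, 50, 125, 250.
Compute 186^d (mod 251) for the divisors d until we hit 1:
186^1 ≡ 186
186^2 ≡ 209
186^5 ≡ 47
186^10 ≡ 201
186^25 ≡ 32
186^50 ≡ 20
186^125 ≡ 250
186^250 ≡ 1
The smallest such exponent is 250, so the order of 186 is 250.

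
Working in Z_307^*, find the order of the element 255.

ord(255) | φ(307) = 307 − 1 = 306 = 2 · 3^2 · 17.
Divisors of 306: 1, 2, 3, 6, 9, 17, 18, 34, 51, 102, 153, 306.
Check 255^d mod 307 for each divisor in increasing order:
255^1 ≡ 255 (mod 307)
255^2 ≡ 248 (mod 307)
255^3 ≡ 305 (mod 307)
255^6 ≡ 4 (mod 307)
255^9 ≡ 299 (mod 307)
255^17 ≡ 46 (mod 307)
255^18 ≡ 64 (mod 307)
255^34 ≡ 274 (mod 307)
255^51 ≡ 17 (mod 307)
255^102 ≡ 289 (mod 307)
255^153 ≡ 1 (mod 307) ✓
So ord_307(255) = 153.

153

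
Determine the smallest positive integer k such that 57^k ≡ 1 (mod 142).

By Lagrange's theorem, ord_142(57) divides φ(142) = φ(2)·φ(71) = 1·70 = 70 = 2 · 5 · 7.
Divisors of 70: 1, 2, 5, 7, 10, 14, 35, 70.
Test each divisor d:
57^1 ≡ 57
57^2 ≡ 125
57^5 ≡ 1
The smallest such exponent is 5, so the order of 57 is 5.

5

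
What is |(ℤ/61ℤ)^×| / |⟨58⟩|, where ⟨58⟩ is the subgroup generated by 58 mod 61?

12

By Lagrange's theorem, ord_61(58) divides φ(61) = 61 − 1 = 60 = 2^2 · 3 · 5.
Divisors of 60: 1, 2, 3, 4, 5, 6, 10, 12, 15, 20, 30, 60.
Test each divisor d:
58^1 ≡ 58
58^2 ≡ 9
58^3 ≡ 34
58^4 ≡ 20
58^5 ≡ 1
So ord_61(58) = 5, hence |⟨58⟩| = 5.
The index is φ(61) / ord(58) = 60 / 5 = 12.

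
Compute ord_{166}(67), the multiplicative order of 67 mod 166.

82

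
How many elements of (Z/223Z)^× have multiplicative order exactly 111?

72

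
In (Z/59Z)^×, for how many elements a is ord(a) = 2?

φ(59) = 59 − 1 = 58 = 2 · 29.
(Z/59Z)^× is cyclic (|G| = 58); a cyclic group of order m has exactly φ(d) elements of each order d | m, and none otherwise.
2 | 58, and φ(2) = 2 − 1 = 1.

1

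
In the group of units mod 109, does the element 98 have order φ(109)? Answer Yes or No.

Yes

φ(109) = 109 − 1 = 108 = 2^2 · 3^3.
Test 98^(108/q) mod 109 for each prime factor q of 108:
98^54 ≡ 108 (mod 109)  [q = 2: ≢ 1 ✓]
98^36 ≡ 45 (mod 109)  [q = 3: ≢ 1 ✓]
Every test exponent gives a nontrivial residue, hence 98 generates the full group.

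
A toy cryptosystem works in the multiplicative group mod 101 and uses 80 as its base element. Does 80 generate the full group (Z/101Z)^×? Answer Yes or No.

No

φ(101) = 101 − 1 = 100 = 2^2 · 5^2.
Test 80^(100/q) mod 101 for each prime factor q of 100:
80^50 ≡ 1 (mod 101)  [q = 2: ≡ 1 ✗]
80^20 ≡ 87 (mod 101)  [q = 5: ≢ 1 ✓]
Since 80^50 ≡ 1, the order of 80 divides 50 < 100, so 80 is not a primitive root.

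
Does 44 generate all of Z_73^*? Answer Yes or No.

Yes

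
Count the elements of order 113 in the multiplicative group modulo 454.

112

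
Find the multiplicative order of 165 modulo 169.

The order of 165 must divide φ(169) = φ(13^2) = 13·(13−1) = 156 = 2^2 · 3 · 13.
Divisors of 156: 1, 2, 3, 4, 6, 12, 13, 26, 39, 52, 78, 156.
Test each divisor d:
165^1 ≡ 165 (mod 169)
165^2 ≡ 16 (mod 169)
165^3 ≡ 105 (mod 169)
165^4 ≡ 87 (mod 169)
165^6 ≡ 40 (mod 169)
165^12 ≡ 79 (mod 169)
165^13 ≡ 22 (mod 169)
165^26 ≡ 146 (mod 169)
165^39 ≡ 1 (mod 169) ✓
So ord_169(165) = 39.

39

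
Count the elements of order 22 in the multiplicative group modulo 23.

10

φ(23) = 23 − 1 = 22 = 2 · 11.
Since (Z/23Z)^× is cyclic of order 22, the number of elements of order d is φ(d) when d | 22 and 0 otherwise.
22 = 2 · 11 divides 22, and φ(22) = 10.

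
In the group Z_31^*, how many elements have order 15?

8

φ(31) = 31 − 1 = 30 = 2 · 3 · 5.
In a cyclic group of order 30, there are φ(d) elements of order d for each divisor d of 30, and zero for non-divisors.
15 = 3 · 5 divides 30, and φ(15) = 8.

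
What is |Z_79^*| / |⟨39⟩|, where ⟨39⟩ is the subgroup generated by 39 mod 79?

1

The order of 39 must divide φ(79) = 79 − 1 = 78 = 2 · 3 · 13.
Divisors of 78: 1, 2, 3, 6, 13, 26, 39, 78.
Test each divisor d:
39^1 ≡ 39 (mod 79)
39^2 ≡ 20 (mod 79)
39^3 ≡ 69 (mod 79)
39^6 ≡ 21 (mod 79)
39^13 ≡ 56 (mod 79)
39^26 ≡ 55 (mod 79)
39^39 ≡ 78 (mod 79)
39^78 ≡ 1 (mod 79) ✓
The order of 39 is 78, so the subgroup it generates has 78 elements.
[(Z/79Z)^× : ⟨39⟩] = 78/78 = 1.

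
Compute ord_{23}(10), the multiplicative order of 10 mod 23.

22

Since 10 ∈ (Z/23Z)^×, its order divides φ(23) = 23 − 1 = 22 = 2 · 11.
Divisors of 22: 1, 2, 11, 22.
Check 10^d mod 23 for each divisor in increasing order:
10^1 ≡ 10
10^2 ≡ 8
10^11 ≡ 22
10^22 ≡ 1
Hence ord(10) = 22.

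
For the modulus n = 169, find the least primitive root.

2

φ(169) = φ(13^2) = 13·(13−1) = 156 = 2^2 · 3 · 13.
g is a primitive root iff g^(156/q) ≢ 1 (mod 169) for each prime q ∈ {2, 3, 13}.
g = 2: 2^78 ≡ 168; 2^52 ≡ 146; 2^12 ≡ 40 — none is 1, so 2 is a primitive root.
Hence the least primitive root of 169 is 2.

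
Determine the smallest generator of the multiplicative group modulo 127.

3

φ(127) = 127 − 1 = 126 = 2 · 3^2 · 7.
g is a primitive root iff g^(126/q) ≢ 1 (mod 127) for each prime q ∈ {2, 3, 7}.
g = 2: 2^63 ≡ 1 — hits 1, so not a primitive root.
g = 3: 3^63 ≡ 126; 3^42 ≡ 107; 3^18 ≡ 4 — none is 1, so 3 is a primitive root.
Hence the least primitive root of 127 is 3.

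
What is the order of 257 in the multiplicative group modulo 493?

ord(257) | φ(493) = φ(17·29) = (17−1)·(29−1) = 16·28 = 448 = 2^6 · 7.
Divisors of 448: 1, 2, 4, 7, 8, 14, 16, 28, 32, 56, 64, 112, 224, 448.
Check 257^d mod 493 for each divisor in increasing order:
257^1 ≡ 257 (mod 493)
257^2 ≡ 480 (mod 493)
257^4 ≡ 169 (mod 493)
257^7 ≡ 349 (mod 493)
257^8 ≡ 460 (mod 493)
257^14 ≡ 30 (mod 493)
257^16 ≡ 103 (mod 493)
257^28 ≡ 407 (mod 493)
257^32 ≡ 256 (mod 493)
257^56 ≡ 1 (mod 493) ✓
So ord_493(257) = 56.

56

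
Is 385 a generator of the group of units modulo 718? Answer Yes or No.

Yes

φ(718) = φ(2)·φ(359) = 1·358 = 358 = 2 · 179.
An element g generates (Z/718Z)^× iff g^(358/q) ≢ 1 (mod 718) for each prime q ∈ {2, 179}.
385^179 ≡ 717 (mod 718)  [q = 2: ≢ 1 ✓]
385^2 ≡ 317 (mod 718)  [q = 179: ≢ 1 ✓]
Every test exponent gives a nontrivial residue, hence 385 generates the full group.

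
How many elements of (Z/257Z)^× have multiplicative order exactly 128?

64

φ(257) = 257 − 1 = 256 = 2^8.
(Z/257Z)^× is cyclic (|G| = 256); a cyclic group of order m has exactly φ(d) elements of each order d | m, and none otherwise.
128 = 2^7 divides 256, and φ(128) = 64.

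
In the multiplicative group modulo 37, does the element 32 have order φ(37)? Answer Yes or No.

φ(37) = 37 − 1 = 36 = 2^2 · 3^2.
32 is a primitive root mod 37 iff 32^(φ(37)/q) ≢ 1 for every prime q | φ(37), i.e. q ∈ {2, 3}.
32^18 ≡ 36 (mod 37)  [q = 2: ≢ 1 ✓]
32^12 ≡ 10 (mod 37)  [q = 3: ≢ 1 ✓]
All checks pass, so 32 has order 36 and is a primitive root modulo 37.

Yes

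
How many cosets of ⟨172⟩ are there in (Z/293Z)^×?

Since 172 ∈ (Z/293Z)^×, its order divides φ(293) = 293 − 1 = 292 = 2^2 · 73.
Divisors of 292: 1, 2, 4, 73, 146, 292.
Evaluate successive powers at the divisors of 292:
172^1 ≡ 172 (mod 293)
172^2 ≡ 284 (mod 293)
172^4 ≡ 81 (mod 293)
172^73 ≡ 1 (mod 293) ✓
So ord_293(172) = 73, hence |⟨172⟩| = 73.
Index = |(Z/293Z)^×| / |⟨172⟩| = 292 / 73 = 4.

4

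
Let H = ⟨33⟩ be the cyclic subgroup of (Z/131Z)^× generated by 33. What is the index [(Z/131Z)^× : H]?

2

By Lagrange's theorem, ord_131(33) divides φ(131) = 131 − 1 = 130 = 2 · 5 · 13.
Divisors of 130: 1, 2, 5, 10, 13, 26, 65, 130.
Check 33^d mod 131 for each divisor in increasing order:
33^1 ≡ 33 (mod 131)
33^2 ≡ 41 (mod 131)
33^5 ≡ 60 (mod 131)
33^10 ≡ 63 (mod 131)
33^13 ≡ 89 (mod 131)
33^26 ≡ 61 (mod 131)
33^65 ≡ 1 (mod 131) ✓
The order of 33 is 65, so the subgroup it generates has 65 elements.
The index is φ(131) / ord(33) = 130 / 65 = 2.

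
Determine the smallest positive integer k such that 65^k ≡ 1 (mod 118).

58

By Lagrange's theorem, ord_118(65) divides φ(118) = φ(2)·φ(59) = 1·58 = 58 = 2 · 29.
Divisors of 58: 1, 2, 29, 58.
Evaluate successive powers at the divisors of 58:
65^1 ≡ 65 (mod 118)
65^2 ≡ 95 (mod 118)
65^29 ≡ 117 (mod 118)
65^58 ≡ 1 (mod 118) ✓
So ord_118(65) = 58.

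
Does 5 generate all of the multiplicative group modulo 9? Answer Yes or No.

φ(9) = φ(3^2) = 3·(3−1) = 6 = 2 · 3.
Test 5^(6/q) mod 9 for each prime factor q of 6:
5^3 ≡ 8 (mod 9)  [q = 2: ≢ 1 ✓]
5^2 ≡ 7 (mod 9)  [q = 3: ≢ 1 ✓]
None equal 1, so ord_9(5) = 6: 5 is a primitive root.

Yes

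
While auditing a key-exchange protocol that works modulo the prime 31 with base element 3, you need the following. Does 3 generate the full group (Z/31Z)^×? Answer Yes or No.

φ(31) = 31 − 1 = 30 = 2 · 3 · 5.
Test 3^(30/q) mod 31 for each prime factor q of 30:
3^15 ≡ 30 (mod 31)  [q = 2: ≢ 1 ✓]
3^10 ≡ 25 (mod 31)  [q = 3: ≢ 1 ✓]
3^6 ≡ 16 (mod 31)  [q = 5: ≢ 1 ✓]
All checks pass, so 3 has order 30 and is a primitive root modulo 31.

Yes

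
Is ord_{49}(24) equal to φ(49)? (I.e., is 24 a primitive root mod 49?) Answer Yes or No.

Yes

φ(49) = φ(7^2) = 7·(7−1) = 42 = 2 · 3 · 7.
Test 24^(42/q) mod 49 for each prime factor q of 42:
24^21 ≡ 48 (mod 49)  [q = 2: ≢ 1 ✓]
24^14 ≡ 30 (mod 49)  [q = 3: ≢ 1 ✓]
24^6 ≡ 36 (mod 49)  [q = 7: ≢ 1 ✓]
None equal 1, so ord_49(24) = 42: 24 is a primitive root.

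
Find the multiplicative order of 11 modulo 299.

ord(11) | φ(299) = φ(13·23) = (13−1)·(23−1) = 12·22 = 264 = 2^3 · 3 · 11.
Divisors of 264: 1, 2, 3, 4, 6, 8, 11, 12, 22, 24, 33, 44, 66, 88, 132, 264.
Test each divisor d:
11^1 ≡ 11 (mod 299)
11^2 ≡ 121 (mod 299)
11^3 ≡ 135 (mod 299)
11^4 ≡ 289 (mod 299)
11^6 ≡ 285 (mod 299)
11^8 ≡ 100 (mod 299)
11^11 ≡ 45 (mod 299)
11^12 ≡ 196 (mod 299)
11^22 ≡ 231 (mod 299)
11^24 ≡ 144 (mod 299)
11^33 ≡ 229 (mod 299)
11^44 ≡ 139 (mod 299)
11^66 ≡ 116 (mod 299)
11^88 ≡ 185 (mod 299)
11^132 ≡ 1 (mod 299) ✓
So ord_299(11) = 132.

132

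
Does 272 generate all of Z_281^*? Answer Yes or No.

φ(281) = 281 − 1 = 280 = 2^3 · 5 · 7.
It suffices to check that the order of 272 is not a proper divisor of 280: compute 272^(280/q) for q ∈ {2, 5, 7}.
272^140 ≡ 1 (mod 281)  [q = 2: ≡ 1 ✗]
272^56 ≡ 90 (mod 281)  [q = 5: ≢ 1 ✓]
272^40 ≡ 181 (mod 281)  [q = 7: ≢ 1 ✓]
The check at q = 2 fails, so 272 generates a proper subgroup.

No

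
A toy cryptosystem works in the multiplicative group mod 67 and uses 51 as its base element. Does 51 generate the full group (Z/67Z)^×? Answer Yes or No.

Yes

φ(67) = 67 − 1 = 66 = 2 · 3 · 11.
Test 51^(66/q) mod 67 for each prime factor q of 66:
51^33 ≡ 66 (mod 67)  [q = 2: ≢ 1 ✓]
51^22 ≡ 37 (mod 67)  [q = 3: ≢ 1 ✓]
51^6 ≡ 14 (mod 67)  [q = 11: ≢ 1 ✓]
Every test exponent gives a nontrivial residue, hence 51 generates the full group.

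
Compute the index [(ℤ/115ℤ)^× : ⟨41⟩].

8

The order of 41 must divide φ(115) = φ(5·23) = (5−1)·(23−1) = 4·22 = 88 = 2^3 · 11.
Divisors of 88: 1, 2, 4, 8, 11, 22, 44, 88.
Test each divisor d:
41^1 ≡ 41
41^2 ≡ 71
41^4 ≡ 96
41^8 ≡ 16
41^11 ≡ 1
Thus |⟨41⟩| = ord(41) = 11.
[(Z/115Z)^× : ⟨41⟩] = 88/11 = 8.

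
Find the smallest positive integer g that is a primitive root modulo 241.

7

φ(241) = 241 − 1 = 240 = 2^4 · 3 · 5.
g is a primitive root iff g^(240/q) ≢ 1 (mod 241) for each prime q ∈ {2, 3, 5}.
g = 2: 2^120 ≡ 1 — hits 1, so not a primitive root.
g = 3: 3^120 ≡ 1 — hits 1, so not a primitive root.
g = 4: 4^120 ≡ 1 — hits 1, so not a primitive root.
g = 5: 5^120 ≡ 1 — hits 1, so not a primitive root.
g = 6: 6^120 ≡ 1 — hits 1, so not a primitive root.
g = 7: 7^120 ≡ 240; 7^80 ≡ 15; 7^48 ≡ 91 — none is 1, so 7 is a primitive root.
So 7 is the smallest generator of (Z/241Z)^×.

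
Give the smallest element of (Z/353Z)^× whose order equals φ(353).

φ(353) = 353 − 1 = 352 = 2^5 · 11.
Test candidates g = 2, 3, … against the prime factors q ∈ {2, 11} of φ(353): g is a generator iff g^(352/q) ≢ 1 for every such q.
g = 2: 2^176 ≡ 1 — hits 1, so not a primitive root.
g = 3: 3^176 ≡ 352; 3^32 ≡ 140 — none is 1, so 3 is a primitive root.
Hence the least primitive root of 353 is 3.

3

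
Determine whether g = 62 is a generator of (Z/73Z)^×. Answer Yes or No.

Yes

φ(73) = 73 − 1 = 72 = 2^3 · 3^2.
62 is a primitive root mod 73 iff 62^(φ(73)/q) ≢ 1 for every prime q | φ(73), i.e. q ∈ {2, 3}.
62^36 ≡ 72 (mod 73)  [q = 2: ≢ 1 ✓]
62^24 ≡ 8 (mod 73)  [q = 3: ≢ 1 ✓]
Every test exponent gives a nontrivial residue, hence 62 generates the full group.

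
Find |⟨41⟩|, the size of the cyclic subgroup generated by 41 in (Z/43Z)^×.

7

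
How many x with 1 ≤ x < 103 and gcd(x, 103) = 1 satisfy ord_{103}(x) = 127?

0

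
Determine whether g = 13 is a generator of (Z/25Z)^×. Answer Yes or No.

Yes

φ(25) = φ(5^2) = 5·(5−1) = 20 = 2^2 · 5.
Test 13^(20/q) mod 25 for each prime factor q of 20:
13^10 ≡ 24 (mod 25)  [q = 2: ≢ 1 ✓]
13^4 ≡ 11 (mod 25)  [q = 5: ≢ 1 ✓]
Every test exponent gives a nontrivial residue, hence 13 generates the full group.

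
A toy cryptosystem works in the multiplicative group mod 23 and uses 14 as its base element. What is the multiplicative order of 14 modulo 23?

22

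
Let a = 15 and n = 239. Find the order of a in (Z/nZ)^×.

119

By Lagrange's theorem, ord_239(15) divides φ(239) = 239 − 1 = 238 = 2 · 7 · 17.
Divisors of 238: 1, 2, 7, 14, 17, 34, 119, 238.
Test each divisor d:
15^1 ≡ 15 (mod 239)
15^2 ≡ 225 (mod 239)
15^7 ≡ 187 (mod 239)
15^14 ≡ 75 (mod 239)
15^17 ≡ 24 (mod 239)
15^34 ≡ 98 (mod 239)
15^119 ≡ 1 (mod 239) ✓
Therefore the multiplicative order of 15 modulo 239 is 119.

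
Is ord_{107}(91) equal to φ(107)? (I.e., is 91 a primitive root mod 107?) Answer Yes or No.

Yes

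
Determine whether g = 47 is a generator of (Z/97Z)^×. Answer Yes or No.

φ(97) = 97 − 1 = 96 = 2^5 · 3.
47 is a primitive root mod 97 iff 47^(φ(97)/q) ≢ 1 for every prime q | φ(97), i.e. q ∈ {2, 3}.
47^48 ≡ 1 (mod 97)  [q = 2: ≡ 1 ✗]
47^32 ≡ 1 (mod 97)  [q = 3: ≡ 1 ✗]
Since 47^48 ≡ 1, the order of 47 divides 48 < 96, so 47 is not a primitive root.

No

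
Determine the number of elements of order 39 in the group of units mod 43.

0

φ(43) = 43 − 1 = 42 = 2 · 3 · 7.
(Z/43Z)^× is cyclic (|G| = 42); a cyclic group of order m has exactly φ(d) elements of each order d | m, and none otherwise.
Here 42 is not a multiple of 39, so there are no elements of order 39.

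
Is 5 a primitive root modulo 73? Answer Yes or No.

Yes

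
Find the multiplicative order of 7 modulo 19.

3

By Lagrange's theorem, ord_19(7) divides φ(19) = 19 − 1 = 18 = 2 · 3^2.
Divisors of 18: 1, 2, 3, 6, 9, 18.
Check 7^d mod 19 for each divisor in increasing order:
7^1 ≡ 7 (mod 19)
7^2 ≡ 11 (mod 19)
7^3 ≡ 1 (mod 19) ✓
So ord_19(7) = 3.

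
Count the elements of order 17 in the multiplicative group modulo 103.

φ(103) = 103 − 1 = 102 = 2 · 3 · 17.
In a cyclic group of order 102, there are φ(d) elements of order d for each divisor d of 102, and zero for non-divisors.
17 | 102, and φ(17) = 17 − 1 = 16.

16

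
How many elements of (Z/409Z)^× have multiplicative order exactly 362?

φ(409) = 409 − 1 = 408 = 2^3 · 3 · 17.
In a cyclic group of order 408, there are φ(d) elements of order d for each divisor d of 408, and zero for non-divisors.
362 does not divide 408, so no element of (Z/409Z)^× has order 362.

0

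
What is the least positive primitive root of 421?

φ(421) = 421 − 1 = 420 = 2^2 · 3 · 5 · 7.
g is a primitive root iff g^(420/q) ≢ 1 (mod 421) for each prime q ∈ {2, 3, 5, 7}.
g = 2: 2^210 ≡ 420; 2^140 ≡ 400; 2^84 ≡ 279; 2^60 ≡ 370 — none is 1, so 2 is a primitive root.
The smallest primitive root modulo 421 is 2.

2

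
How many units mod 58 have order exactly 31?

φ(58) = φ(2)·φ(29) = 1·28 = 28 = 2^2 · 7.
In a cyclic group of order 28, there are φ(d) elements of order d for each divisor d of 28, and zero for non-divisors.
Here 28 is not a multiple of 31, so there are no elements of order 31.

0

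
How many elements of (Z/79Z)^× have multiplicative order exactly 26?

12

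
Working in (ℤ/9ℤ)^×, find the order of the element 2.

ord(2) | φ(9) = φ(3^2) = 3·(3−1) = 6 = 2 · 3.
Divisors of 6: 1, 2, 3, 6.
Test each divisor d:
2^1 ≡ 2
2^2 ≡ 4
2^3 ≡ 8
2^6 ≡ 1
Therefore the multiplicative order of 2 modulo 9 is 6.

6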